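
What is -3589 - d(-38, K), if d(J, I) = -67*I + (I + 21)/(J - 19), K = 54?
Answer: 576/19 ≈ 30.316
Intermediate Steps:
d(J, I) = -67*I + (21 + I)/(-19 + J)
-3589 - d(-38, K) = -3589 - (21 + 1274*54 - 67*54*(-38))/(-19 - 38) = -3589 - (21 + 68796 + 137484)/(-57) = -3589 - (-1)*206301/57 = -3589 - 1*(-68767/19) = -3589 + 68767/19 = 576/19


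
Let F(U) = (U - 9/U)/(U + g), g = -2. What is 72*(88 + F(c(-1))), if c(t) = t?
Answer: 6144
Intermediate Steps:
F(U) = (U - 9/U)/(-2 + U) (F(U) = (U - 9/U)/(U - 2) = (U - 9/U)/(-2 + U))
72*(88 + F(c(-1))) = 72*(88 + (-9 + (-1)**2)/((-1)*(-2 - 1))) = 72*(88 - 1*(-9 + 1)/(-3)) = 72*(88 - 1*(-1/3)*(-8)) = 72*(88 - 8/3) = 72*(256/3) = 6144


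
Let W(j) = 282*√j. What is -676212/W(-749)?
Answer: 112702*I*√749/35203 ≈ 87.618*I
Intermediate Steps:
-676212/W(-749) = -676212*(-I*√749/211218) = -(-112702)*I*√749/35203 = 112702*I*√749/35203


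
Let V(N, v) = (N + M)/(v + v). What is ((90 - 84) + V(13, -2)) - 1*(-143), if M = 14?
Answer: 569/4 ≈ 142.25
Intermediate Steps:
V(N, v) = (14 + N)/(2*v) (V(N, v) = (N + 14)/(v + v) = (14 + N)/((2*v)) = (14 + N)*(1/(2*v)) = (14 + N)/(2*v))
((90 - 84) + V(13, -2)) - 1*(-143) = ((90 - 84) + (½)*(14 + 13)/(-2)) - 1*(-143) = (6 + (½)*(-½)*27) + 143 = (6 - 27/4) + 143 = -¾ + 143 = 569/4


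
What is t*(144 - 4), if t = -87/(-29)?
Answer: 420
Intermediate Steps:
t = 3 (t = -87*(-1/29) = 3)
t*(144 - 4) = 3*(144 - 4) = 3*140 = 420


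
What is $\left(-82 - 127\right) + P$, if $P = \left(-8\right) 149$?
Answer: $-1401$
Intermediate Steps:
$P = -1192$
$\left(-82 - 127\right) + P = \left(-82 - 127\right) - 1192 = -209 - 1192 = -1401$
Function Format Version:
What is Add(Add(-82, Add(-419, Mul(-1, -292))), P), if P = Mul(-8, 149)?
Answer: -1401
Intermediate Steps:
P = -1192
Add(Add(-82, Add(-419, Mul(-1, -292))), P) = Add(Add(-82, Add(-419, Mul(-1, -292))), -1192) = Add(Add(-82, Add(-419, 292)), -1192) = Add(Add(-82, -127), -1192) = Add(-209, -1192) = -1401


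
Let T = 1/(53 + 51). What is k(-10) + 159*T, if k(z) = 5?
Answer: 679/104 ≈ 6.5288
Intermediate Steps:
T = 1/104 ≈ 0.0096154
k(-10) + 159*T = 5 + 159*(1/104) = 5 + 159/104 = 679/104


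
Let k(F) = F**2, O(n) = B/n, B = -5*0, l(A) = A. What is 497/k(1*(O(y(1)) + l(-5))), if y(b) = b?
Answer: 497/25 ≈ 19.880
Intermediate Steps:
B = 0
O(n) = 0 (O(n) = 0/n = 0)
497/k(1*(O(y(1)) + l(-5))) = 497/((1*(0 - 5))**2) = 497/((1*(-5))**2) = 497/((-5)**2) = 497/25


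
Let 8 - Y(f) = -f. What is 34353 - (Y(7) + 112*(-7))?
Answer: 35122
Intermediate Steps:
Y(f) = 8 + f (Y(f) = 8 - (-1)*f = 8 + f)
34353 - (Y(7) + 112*(-7)) = 34353 - ((8 + 7) + 112*(-7)) = 34353 - (15 - 784) = 34353 - 1*(-769) = 34353 + 769 = 35122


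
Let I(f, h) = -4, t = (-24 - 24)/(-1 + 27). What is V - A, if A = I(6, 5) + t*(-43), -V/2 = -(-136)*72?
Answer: -255572/13 ≈ -19659.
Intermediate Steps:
t = -24/13 (t = -48/26 = -48*1/26 = -24/13 ≈ -1.8462)
V = -19584 (V = -(-272)*(-1*72) = -(-272)*(-72) = -2*9792 = -19584)
A = 980/13 (A = -4 - 24/13*(-43) = -4 + 1032/13 = 980/13 ≈ 75.385)
V - A = -19584 - 1*980/13 = -19584 - 980/13 = -255572/13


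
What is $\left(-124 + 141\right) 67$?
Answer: $1139$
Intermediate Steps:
$\left(-124 + 141\right) 67 = 17 \cdot 67 = 1139$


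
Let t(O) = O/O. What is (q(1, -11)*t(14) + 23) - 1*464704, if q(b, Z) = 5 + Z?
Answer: -464687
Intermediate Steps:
t(O) = 1
(q(1, -11)*t(14) + 23) - 1*464704 = ((5 - 11)*1 + 23) - 1*464704 = (-6*1 + 23) - 464704 = (-6 + 23) - 464704 = 17 - 464704 = -464687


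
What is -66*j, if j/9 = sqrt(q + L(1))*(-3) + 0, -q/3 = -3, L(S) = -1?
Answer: 3564*sqrt(2) ≈ 5040.3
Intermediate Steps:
q = 9 (q = -3*(-3) = 9)
j = -54*sqrt(2) (j = 9*(sqrt(9 - 1)*(-3) + 0) = 9*(sqrt(8)*(-3) + 0) = 9*((2*sqrt(2))*(-3) + 0) = 9*(-6*sqrt(2) + 0) = 9*(-6*sqrt(2)) = -54*sqrt(2) ≈ -76.368)
-66*j = -(-3564)*sqrt(2) = 3564*sqrt(2)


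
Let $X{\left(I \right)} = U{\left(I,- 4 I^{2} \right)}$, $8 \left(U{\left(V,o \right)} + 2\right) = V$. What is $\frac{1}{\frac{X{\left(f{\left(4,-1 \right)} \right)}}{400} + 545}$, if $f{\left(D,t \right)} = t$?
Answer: $\frac{3200}{1743983} \approx 0.0018349$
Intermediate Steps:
$U{\left(V,o \right)} = -2 + \frac{V}{8}$
$X{\left(I \right)} = -2 + \frac{I}{8}$
$\frac{1}{\frac{X{\left(f{\left(4,-1 \right)} \right)}}{400} + 545} = \frac{1}{\frac{-2 + \frac{1}{8} \left(-1\right)}{400} + 545} = \frac{1}{\left(-2 - \frac{1}{8}\right) \frac{1}{400} + 545} = \frac{1}{\left(- \frac{17}{8}\right) \frac{1}{400} + 545} = \frac{1}{- \frac{17}{3200} + 545} = \frac{1}{\frac{1743983}{3200}} = \frac{3200}{1743983}$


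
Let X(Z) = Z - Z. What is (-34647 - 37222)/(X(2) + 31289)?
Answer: -71869/31289 ≈ -2.2969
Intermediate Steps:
X(Z) = 0
(-34647 - 37222)/(X(2) + 31289) = (-34647 - 37222)/(0 + 31289) = -71869/31289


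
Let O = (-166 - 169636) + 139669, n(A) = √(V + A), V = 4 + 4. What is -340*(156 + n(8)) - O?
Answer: -24267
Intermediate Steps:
V = 8
n(A) = √(8 + A)
O = -30133 (O = -169802 + 139669 = -30133)
-340*(156 + n(8)) - O = -340*(156 + √(8 + 8)) - 1*(-30133) = -340*(156 + √16) + 30133 = -340*(156 + 4) + 30133 = -340*160 + 30133 = -54400 + 30133 = -24267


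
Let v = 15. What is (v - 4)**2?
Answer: 121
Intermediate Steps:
(v - 4)**2 = (15 - 4)**2 = 11**2 = 121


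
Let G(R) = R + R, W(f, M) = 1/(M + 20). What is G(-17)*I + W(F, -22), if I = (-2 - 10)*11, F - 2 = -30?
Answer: 8975/2 ≈ 4487.5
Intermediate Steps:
F = -28 (F = 2 - 30 = -28)
W(f, M) = 1/(20 + M)
I = -132 (I = -12*11 = -132)
G(R) = 2*R
G(-17)*I + W(F, -22) = (2*(-17))*(-132) + 1/(20 - 22) = -34*(-132) + 1/(-2) = 4488 - ½ = 8975/2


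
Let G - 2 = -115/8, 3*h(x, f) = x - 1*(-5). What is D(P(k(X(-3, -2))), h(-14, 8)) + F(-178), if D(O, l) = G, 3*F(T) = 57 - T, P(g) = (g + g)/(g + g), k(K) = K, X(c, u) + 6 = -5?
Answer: 1583/24 ≈ 65.958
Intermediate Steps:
X(c, u) = -11 (X(c, u) = -6 - 5 = -11)
h(x, f) = 5/3 + x/3 (h(x, f) = (x - 1*(-5))/3 = (x + 5)/3 = (5 + x)/3 = 5/3 + x/3)
P(g) = 1 (P(g) = (2*g)/((2*g)) = (2*g)*(1/(2*g)) = 1)
F(T) = 19 - T/3 (F(T) = (57 - T)/3 = 19 - T/3)
G = -99/8 (G = 2 - 115/8 = -99/8 ≈ -12.375)
D(O, l) = -99/8
D(P(k(X(-3, -2))), h(-14, 8)) + F(-178) = -99/8 + (19 - ⅓*(-178)) = -99/8 + (19 + 178/3) = -99/8 + 235/3 = 1583/24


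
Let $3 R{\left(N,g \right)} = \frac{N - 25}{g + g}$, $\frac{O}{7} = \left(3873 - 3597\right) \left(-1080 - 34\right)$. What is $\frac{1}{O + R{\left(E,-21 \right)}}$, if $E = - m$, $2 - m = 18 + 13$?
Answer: $- \frac{63}{135591626} \approx -4.6463 \cdot 10^{-7}$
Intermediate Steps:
$m = -29$ ($m = 2 - \left(18 + 13\right) = 2 - 31 = -29$)
$O = -2152248$ ($O = 7 \left(3873 - 3597\right) \left(-1080 - 34\right) = 7 \cdot 276 \left(-1114\right) = 7 \left(-307464\right) = -2152248$)
$E = 29$ ($E = \left(-1\right) \left(-29\right) = 29$)
$R{\left(N,g \right)} = \frac{-25 + N}{6 g}$ ($R{\left(N,g \right)} = \frac{\left(N - 25\right) \frac{1}{g + g}}{3} = \frac{\left(-25 + N\right) \frac{1}{2 g}}{3} = \frac{\frac{1}{2} \frac{1}{g} \left(-25 + N\right)}{3} = \frac{-25 + N}{6 g}$)
$\frac{1}{O + R{\left(E,-21 \right)}} = \frac{1}{-2152248 + \frac{-25 + 29}{6 \left(-21\right)}} = \frac{1}{-2152248 + \frac{1}{6} \left(- \frac{1}{21}\right) 4} = \frac{1}{-2152248 - \frac{2}{63}} = \frac{1}{- \frac{135591626}{63}} = - \frac{63}{135591626}$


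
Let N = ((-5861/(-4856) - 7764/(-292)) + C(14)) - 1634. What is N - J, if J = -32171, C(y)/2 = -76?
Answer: 10780971229/354488 ≈ 30413.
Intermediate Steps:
C(y) = -152 (C(y) = 2*(-76) = -152)
N = -623262219/354488 (N = ((-5861/(-4856) - 7764/(-292)) - 152) - 1634 = ((-5861*(-1/4856) - 7764*(-1/292)) - 152) - 1634 = ((5861/4856 + 1941/73) - 152) - 1634 = (9853349/354488 - 152) - 1634 = -44028827/354488 - 1634 = -623262219/354488 ≈ -1758.2)
N - J = -623262219/354488 - 1*(-32171) = -623262219/354488 + 32171 = 10780971229/354488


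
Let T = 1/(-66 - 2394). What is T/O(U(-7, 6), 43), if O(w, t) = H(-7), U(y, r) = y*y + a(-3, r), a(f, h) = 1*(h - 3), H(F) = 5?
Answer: -1/12300 ≈ -8.1301e-5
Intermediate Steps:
a(f, h) = -3 + h (a(f, h) = 1*(-3 + h) = -3 + h)
U(y, r) = -3 + r + y**2 (U(y, r) = y*y + (-3 + r) = y**2 + (-3 + r) = -3 + r + y**2)
O(w, t) = 5
T = -1/2460 (T = 1/(-2460) = -1/2460 ≈ -0.00040650)
T/O(U(-7, 6), 43) = -1/2460/5 = -1/2460*1/5 = -1/12300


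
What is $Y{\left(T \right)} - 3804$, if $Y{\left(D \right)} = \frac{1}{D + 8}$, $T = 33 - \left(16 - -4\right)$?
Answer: $- \frac{79883}{21} \approx -3804.0$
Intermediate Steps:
$T = 13$ ($T = 33 - \left(16 + 4\right) = 33 - 20 = 13$)
$Y{\left(D \right)} = \frac{1}{8 + D}$
$Y{\left(T \right)} - 3804 = \frac{1}{8 + 13} - 3804 = \frac{1}{21} - 3804 = - \frac{79883}{21}$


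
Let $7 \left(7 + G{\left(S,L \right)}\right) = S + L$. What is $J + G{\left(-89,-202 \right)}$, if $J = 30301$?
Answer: $\frac{211767}{7} \approx 30252.0$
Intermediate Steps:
$G{\left(S,L \right)} = -7 + \frac{L}{7} + \frac{S}{7}$ ($G{\left(S,L \right)} = -7 + \frac{S + L}{7} = -7 + \frac{L + S}{7} = -7 + \left(\frac{L}{7} + \frac{S}{7}\right) = -7 + \frac{L}{7} + \frac{S}{7}$)
$J + G{\left(-89,-202 \right)} = 30301 + \left(-7 + \frac{1}{7} \left(-202\right) + \frac{1}{7} \left(-89\right)\right) = 30301 - \frac{340}{7} = \frac{211767}{7}$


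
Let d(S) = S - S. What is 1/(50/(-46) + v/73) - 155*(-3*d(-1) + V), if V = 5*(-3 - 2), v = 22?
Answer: 5109446/1319 ≈ 3873.7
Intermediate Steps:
V = -25 (V = 5*(-5) = -25)
d(S) = 0
1/(50/(-46) + v/73) - 155*(-3*d(-1) + V) = 1/(50/(-46) + 22/73) - 155*(-3*0 - 25) = 1/(50*(-1/46) + 22*(1/73)) - 155*(0 - 25) = 1/(-25/23 + 22/73) - 155*(-25) = 1/(-1319/1679) + 3875 = -1679/1319 + 3875 = 5109446/1319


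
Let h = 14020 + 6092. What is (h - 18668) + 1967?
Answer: 3411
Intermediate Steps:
h = 20112
(h - 18668) + 1967 = (20112 - 18668) + 1967 = 1444 + 1967 = 3411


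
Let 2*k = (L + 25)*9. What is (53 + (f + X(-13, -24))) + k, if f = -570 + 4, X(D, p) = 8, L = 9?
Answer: -352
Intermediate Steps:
f = -566
k = 153 (k = ((9 + 25)*9)/2 = (34*9)/2 = (½)*306 = 153)
(53 + (f + X(-13, -24))) + k = (53 + (-566 + 8)) + 153 = (53 - 558) + 153 = -505 + 153 = -352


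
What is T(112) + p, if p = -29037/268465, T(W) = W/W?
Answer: 239428/268465 ≈ 0.89184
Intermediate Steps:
T(W) = 1
p = -29037/268465 (p = -29037*1/268465 = -29037/268465 ≈ -0.10816)
T(112) + p = 1 - 29037/268465 = 239428/268465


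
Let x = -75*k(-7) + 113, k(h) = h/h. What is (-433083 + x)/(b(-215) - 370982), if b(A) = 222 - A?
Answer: 86609/74109 ≈ 1.1687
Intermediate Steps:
k(h) = 1
x = 38 (x = -75*1 + 113 = -75 + 113 = 38)
(-433083 + x)/(b(-215) - 370982) = (-433083 + 38)/((222 - 1*(-215)) - 370982) = -433045/((222 + 215) - 370982) = -433045/(437 - 370982) = -433045/(-370545) = -433045*(-1/370545) = 86609/74109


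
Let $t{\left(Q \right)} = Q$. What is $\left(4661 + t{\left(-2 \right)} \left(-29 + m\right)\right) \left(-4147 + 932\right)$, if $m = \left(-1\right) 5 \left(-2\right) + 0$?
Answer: $-15107285$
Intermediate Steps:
$m = 10$ ($m = \left(-5\right) \left(-2\right) + 0 = 10 + 0 = 10$)
$\left(4661 + t{\left(-2 \right)} \left(-29 + m\right)\right) \left(-4147 + 932\right) = \left(4661 - 2 \left(-29 + 10\right)\right) \left(-4147 + 932\right) = \left(4661 - -38\right) \left(-3215\right) = \left(4661 + 38\right) \left(-3215\right) = 4699 \left(-3215\right) = -15107285$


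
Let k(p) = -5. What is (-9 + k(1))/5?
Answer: -14/5 ≈ -2.8000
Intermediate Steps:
(-9 + k(1))/5 = (-9 - 5)/5 = (1/5)*(-14) = -14/5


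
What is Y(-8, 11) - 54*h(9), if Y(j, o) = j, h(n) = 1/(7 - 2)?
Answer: -94/5 ≈ -18.800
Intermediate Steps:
h(n) = ⅕ (h(n) = 1/5 = ⅕)
Y(-8, 11) - 54*h(9) = -8 - 54*⅕ = -8 - 54/5 = -94/5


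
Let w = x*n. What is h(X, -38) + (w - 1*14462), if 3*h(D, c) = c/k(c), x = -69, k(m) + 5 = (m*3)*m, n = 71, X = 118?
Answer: -251325179/12981 ≈ -19361.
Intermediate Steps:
k(m) = -5 + 3*m**2 (k(m) = -5 + (m*3)*m = -5 + (3*m)*m = -5 + 3*m**2)
h(D, c) = c/(3*(-5 + 3*c**2)) (h(D, c) = (c/(-5 + 3*c**2))/3 = c/(3*(-5 + 3*c**2)))
w = -4899 (w = -69*71 = -4899)
h(X, -38) + (w - 1*14462) = (1/3)*(-38)/(-5 + 3*(-38)**2) + (-4899 - 1*14462) = (1/3)*(-38)/(-5 + 3*1444) + (-4899 - 14462) = (1/3)*(-38)/(-5 + 4332) - 19361 = (1/3)*(-38)/4327 - 19361 = (1/3)*(-38)*(1/4327) - 19361 = -38/12981 - 19361 = -251325179/12981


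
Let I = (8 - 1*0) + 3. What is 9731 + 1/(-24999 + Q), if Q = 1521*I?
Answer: 80455907/8268 ≈ 9731.0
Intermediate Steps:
I = 11 (I = (8 + 0) + 3 = 8 + 3 = 11)
Q = 16731 (Q = 1521*11 = 16731)
9731 + 1/(-24999 + Q) = 9731 + 1/(-24999 + 16731) = 9731 + 1/(-8268) = 9731 - 1/8268 = 80455907/8268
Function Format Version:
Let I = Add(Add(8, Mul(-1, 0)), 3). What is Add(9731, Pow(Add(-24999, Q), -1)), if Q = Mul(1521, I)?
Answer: Rational(80455907, 8268) ≈ 9731.0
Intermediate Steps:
I = 11 (I = Add(Add(8, 0), 3) = Add(8, 3) = 11)
Q = 16731 (Q = Mul(1521, 11) = 16731)
Add(9731, Pow(Add(-24999, Q), -1)) = Add(9731, Pow(Add(-24999, 16731), -1)) = Add(9731, Pow(-8268, -1)) = Add(9731, Rational(-1, 8268)) = Rational(80455907, 8268)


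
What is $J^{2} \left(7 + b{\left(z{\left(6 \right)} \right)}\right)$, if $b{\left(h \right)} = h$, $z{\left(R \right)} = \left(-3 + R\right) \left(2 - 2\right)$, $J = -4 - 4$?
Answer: $448$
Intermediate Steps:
$J = -8$
$z{\left(R \right)} = 0$ ($z{\left(R \right)} = \left(-3 + R\right) 0 = 0$)
$J^{2} \left(7 + b{\left(z{\left(6 \right)} \right)}\right) = \left(-8\right)^{2} \left(7 + 0\right) = 64 \cdot 7 = 448$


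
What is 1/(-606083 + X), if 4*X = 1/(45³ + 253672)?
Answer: -1379188/835902400603 ≈ -1.6499e-6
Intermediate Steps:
X = 1/1379188 (X = 1/(4*(45³ + 253672)) = 1/(4*(91125 + 253672)) = (¼)/344797 = (¼)*(1/344797) = 1/1379188 ≈ 7.2506e-7)
1/(-606083 + X) = 1/(-606083 + 1/1379188) = 1/(-835902400603/1379188) = -1379188/835902400603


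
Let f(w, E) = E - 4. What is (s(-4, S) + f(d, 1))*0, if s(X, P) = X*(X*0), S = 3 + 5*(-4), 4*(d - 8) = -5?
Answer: 0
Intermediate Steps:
d = 27/4 (d = 8 + (¼)*(-5) = 8 - 5/4 = 27/4 ≈ 6.7500)
S = -17 (S = 3 - 20 = -17)
s(X, P) = 0 (s(X, P) = X*0 = 0)
f(w, E) = -4 + E
(s(-4, S) + f(d, 1))*0 = (0 + (-4 + 1))*0 = (0 - 3)*0 = -3*0 = 0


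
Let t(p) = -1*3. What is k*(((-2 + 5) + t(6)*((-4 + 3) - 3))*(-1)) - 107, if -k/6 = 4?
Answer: 253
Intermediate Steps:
k = -24 (k = -6*4 = -24)
t(p) = -3
k*(((-2 + 5) + t(6)*((-4 + 3) - 3))*(-1)) - 107 = -24*((-2 + 5) - 3*((-4 + 3) - 3))*(-1) - 107 = -24*(3 - 3*(-1 - 3))*(-1) - 107 = -24*(3 - 3*(-4))*(-1) - 107 = -24*(3 + 12)*(-1) - 107 = -360*(-1) - 107 = -24*(-15) - 107 = 360 - 107 = 253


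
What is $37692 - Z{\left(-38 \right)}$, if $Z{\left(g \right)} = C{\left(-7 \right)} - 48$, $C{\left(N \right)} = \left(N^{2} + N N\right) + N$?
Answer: $37649$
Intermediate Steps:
$C{\left(N \right)} = N + 2 N^{2}$ ($C{\left(N \right)} = \left(N^{2} + N^{2}\right) + N = 2 N^{2} + N = N + 2 N^{2}$)
$Z{\left(g \right)} = 43$ ($Z{\left(g \right)} = - 7 \left(1 + 2 \left(-7\right)\right) - 48 = - 7 \left(1 - 14\right) - 48 = \left(-7\right) \left(-13\right) - 48 = 91 - 48 = 43$)
$37692 - Z{\left(-38 \right)} = 37692 - 43 = 37649$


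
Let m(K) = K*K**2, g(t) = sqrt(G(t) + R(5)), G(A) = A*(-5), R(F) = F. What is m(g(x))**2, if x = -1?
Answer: 1000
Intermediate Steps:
G(A) = -5*A
g(t) = sqrt(5 - 5*t) (g(t) = sqrt(-5*t + 5) = sqrt(5 - 5*t))
m(K) = K**3
m(g(x))**2 = ((sqrt(5 - 5*(-1)))**3)**2 = ((sqrt(5 + 5))**3)**2 = ((sqrt(10))**3)**2 = (10*sqrt(10))**2 = 1000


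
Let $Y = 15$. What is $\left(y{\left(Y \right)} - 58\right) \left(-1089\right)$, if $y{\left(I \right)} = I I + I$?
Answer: $-198198$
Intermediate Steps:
$y{\left(I \right)} = I + I^{2}$ ($y{\left(I \right)} = I^{2} + I = I + I^{2}$)
$\left(y{\left(Y \right)} - 58\right) \left(-1089\right) = \left(15 \left(1 + 15\right) - 58\right) \left(-1089\right) = \left(15 \cdot 16 - 58\right) \left(-1089\right) = \left(240 - 58\right) \left(-1089\right) = 182 \left(-1089\right) = -198198$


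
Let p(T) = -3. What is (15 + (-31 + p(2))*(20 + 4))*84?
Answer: -67284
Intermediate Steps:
(15 + (-31 + p(2))*(20 + 4))*84 = (15 + (-31 - 3)*(20 + 4))*84 = (15 - 34*24)*84 = (15 - 816)*84 = -801*84 = -67284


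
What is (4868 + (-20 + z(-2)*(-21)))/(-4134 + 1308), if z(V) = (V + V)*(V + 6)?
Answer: -288/157 ≈ -1.8344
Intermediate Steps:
z(V) = 2*V*(6 + V) (z(V) = (2*V)*(6 + V) = 2*V*(6 + V))
(4868 + (-20 + z(-2)*(-21)))/(-4134 + 1308) = (4868 + (-20 + (2*(-2)*(6 - 2))*(-21)))/(-4134 + 1308) = (4868 + (-20 + (2*(-2)*4)*(-21)))/(-2826) = (4868 + (-20 - 16*(-21)))*(-1/2826) = (4868 + (-20 + 336))*(-1/2826) = (4868 + 316)*(-1/2826) = 5184*(-1/2826) = -288/157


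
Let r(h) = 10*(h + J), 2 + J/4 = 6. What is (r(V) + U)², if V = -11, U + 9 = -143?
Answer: 10404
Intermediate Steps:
U = -152 (U = -9 - 143 = -152)
J = 16 (J = -8 + 4*6 = -8 + 24 = 16)
r(h) = 160 + 10*h (r(h) = 10*(h + 16) = 10*(16 + h) = 160 + 10*h)
(r(V) + U)² = ((160 + 10*(-11)) - 152)² = ((160 - 110) - 152)² = (50 - 152)² = (-102)² = 10404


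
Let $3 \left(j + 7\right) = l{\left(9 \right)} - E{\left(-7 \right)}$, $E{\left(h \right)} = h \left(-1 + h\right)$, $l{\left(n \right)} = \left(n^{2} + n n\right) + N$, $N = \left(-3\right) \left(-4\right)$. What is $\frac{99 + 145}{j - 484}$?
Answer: $- \frac{732}{1355} \approx -0.54022$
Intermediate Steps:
$N = 12$
$l{\left(n \right)} = 12 + 2 n^{2}$ ($l{\left(n \right)} = \left(n^{2} + n n\right) + 12 = \left(n^{2} + n^{2}\right) + 12 = 2 n^{2} + 12 = 12 + 2 n^{2}$)
$j = \frac{97}{3}$ ($j = -7 + \frac{\left(12 + 2 \cdot 9^{2}\right) - - 7 \left(-1 - 7\right)}{3} = -7 + \frac{\left(12 + 2 \cdot 81\right) - \left(-7\right) \left(-8\right)}{3} = -7 + \frac{\left(12 + 162\right) - 56}{3} = -7 + \frac{174 - 56}{3} = -7 + \frac{1}{3} \cdot 118 = -7 + \frac{118}{3} = \frac{97}{3} \approx 32.333$)
$\frac{99 + 145}{j - 484} = \frac{99 + 145}{\frac{97}{3} - 484} = \frac{244}{- \frac{1355}{3}} = 244 \left(- \frac{3}{1355}\right) = - \frac{732}{1355}$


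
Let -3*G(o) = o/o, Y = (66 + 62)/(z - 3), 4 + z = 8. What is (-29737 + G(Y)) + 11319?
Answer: -55255/3 ≈ -18418.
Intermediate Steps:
z = 4 (z = -4 + 8 = 4)
Y = 128 (Y = (66 + 62)/(4 - 3) = 128/1 = 128*1 = 128)
G(o) = -⅓ (G(o) = -o/(3*o) = -⅓*1 = -⅓)
(-29737 + G(Y)) + 11319 = (-29737 - ⅓) + 11319 = -89212/3 + 11319 = -55255/3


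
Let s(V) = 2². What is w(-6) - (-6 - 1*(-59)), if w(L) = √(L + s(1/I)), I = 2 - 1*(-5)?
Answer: -53 + I*√2 ≈ -53.0 + 1.4142*I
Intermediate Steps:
I = 7 (I = 2 + 5 = 7)
s(V) = 4
w(L) = √(4 + L) (w(L) = √(L + 4) = √(4 + L))
w(-6) - (-6 - 1*(-59)) = √(4 - 6) - (-6 - 1*(-59)) = √(-2) - (-6 + 59) = I*√2 - 1*53 = I*√2 - 53 = -53 + I*√2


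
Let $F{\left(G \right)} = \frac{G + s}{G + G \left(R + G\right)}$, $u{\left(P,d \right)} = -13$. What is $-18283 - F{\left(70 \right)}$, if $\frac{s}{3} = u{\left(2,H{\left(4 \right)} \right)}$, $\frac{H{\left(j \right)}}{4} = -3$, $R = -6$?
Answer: $- \frac{83187681}{4550} \approx -18283.0$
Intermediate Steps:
$H{\left(j \right)} = -12$ ($H{\left(j \right)} = 4 \left(-3\right) = -12$)
$s = -39$ ($s = 3 \left(-13\right) = -39$)
$F{\left(G \right)} = \frac{-39 + G}{G + G \left(-6 + G\right)}$ ($F{\left(G \right)} = \frac{G - 39}{G + G \left(-6 + G\right)} = \frac{-39 + G}{G + G \left(-6 + G\right)}$)
$-18283 - F{\left(70 \right)} = -18283 - \frac{-39 + 70}{70 \left(-5 + 70\right)} = -18283 - \frac{1}{70} \cdot \frac{1}{65} \cdot 31 = -18283 - \frac{31}{4550} = - \frac{83187681}{4550}$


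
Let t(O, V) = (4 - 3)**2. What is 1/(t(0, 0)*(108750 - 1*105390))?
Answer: 1/3360 ≈ 0.00029762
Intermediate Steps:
t(O, V) = 1 (t(O, V) = 1**2 = 1)
1/(t(0, 0)*(108750 - 1*105390)) = 1/(1*(108750 - 1*105390)) = 1/(1*(108750 - 105390)) = 1/(1*3360) = 1/3360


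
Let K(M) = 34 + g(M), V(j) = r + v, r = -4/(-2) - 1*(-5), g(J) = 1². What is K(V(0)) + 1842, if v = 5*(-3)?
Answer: 1877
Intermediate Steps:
g(J) = 1
v = -15
r = 7 (r = -4*(-½) + 5 = 2 + 5 = 7)
V(j) = -8 (V(j) = 7 - 15 = -8)
K(M) = 35 (K(M) = 34 + 1 = 35)
K(V(0)) + 1842 = 35 + 1842 = 1877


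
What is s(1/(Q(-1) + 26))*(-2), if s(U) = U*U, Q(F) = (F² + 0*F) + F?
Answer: -1/338 ≈ -0.0029586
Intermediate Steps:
Q(F) = F + F² (Q(F) = (F² + 0) + F = F² + F = F + F²)
s(U) = U²
s(1/(Q(-1) + 26))*(-2) = (1/(-(1 - 1) + 26))²*(-2) = (1/(-1*0 + 26))²*(-2) = (1/(0 + 26))²*(-2) = (1/26)²*(-2) = (1/676)*(-2) = -1/338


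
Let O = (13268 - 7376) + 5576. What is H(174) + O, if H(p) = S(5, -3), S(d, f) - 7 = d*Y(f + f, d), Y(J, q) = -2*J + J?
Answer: 11505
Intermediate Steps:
Y(J, q) = -J
S(d, f) = 7 - 2*d*f (S(d, f) = 7 + d*(-(f + f)) = 7 + d*(-2*f) = 7 - 2*d*f)
O = 11468 (O = 5892 + 5576 = 11468)
H(p) = 37 (H(p) = 7 - 2*5*(-3) = 7 + 30 = 37)
H(174) + O = 37 + 11468 = 11505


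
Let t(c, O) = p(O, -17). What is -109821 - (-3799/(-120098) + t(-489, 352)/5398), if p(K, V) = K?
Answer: -35597904744891/324144502 ≈ -1.0982e+5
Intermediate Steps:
t(c, O) = O
-109821 - (-3799/(-120098) + t(-489, 352)/5398) = -109821 - (-3799/(-120098) + 352/5398) = -109821 - (-3799*(-1/120098) + 352*(1/5398)) = -109821 - (3799/120098 + 176/2699) = -109821 - 1*31390749/324144502 = -109821 - 31390749/324144502 = -35597904744891/324144502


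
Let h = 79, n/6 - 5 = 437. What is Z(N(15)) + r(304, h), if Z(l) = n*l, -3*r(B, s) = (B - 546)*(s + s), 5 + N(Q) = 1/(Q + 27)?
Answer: -9482/21 ≈ -451.52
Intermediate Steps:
N(Q) = -5 + 1/(27 + Q) (N(Q) = -5 + 1/(Q + 27) = -5 + 1/(27 + Q))
n = 2652 (n = 30 + 6*437 = 30 + 2622 = 2652)
r(B, s) = -2*s*(-546 + B)/3 (r(B, s) = -(B - 546)*(s + s)/3 = -(-546 + B)*2*s/3 = -2*s*(-546 + B)/3)
Z(l) = 2652*l
Z(N(15)) + r(304, h) = 2652*((-134 - 5*15)/(27 + 15)) + (2/3)*79*(546 - 1*304) = 2652*((-134 - 75)/42) + (2/3)*79*(546 - 304) = 2652*((1/42)*(-209)) + (2/3)*79*242 = 2652*(-209/42) + 38236/3 = -92378/7 + 38236/3 = -9482/21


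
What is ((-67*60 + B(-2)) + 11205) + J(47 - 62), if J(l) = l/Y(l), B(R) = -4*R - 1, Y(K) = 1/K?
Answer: 7417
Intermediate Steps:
B(R) = -1 - 4*R
J(l) = l² (J(l) = l/(1/l) = l*l = l²)
((-67*60 + B(-2)) + 11205) + J(47 - 62) = ((-67*60 + (-1 - 4*(-2))) + 11205) + (47 - 62)² = ((-4020 + (-1 + 8)) + 11205) + (-15)² = ((-4020 + 7) + 11205) + 225 = (-4013 + 11205) + 225 = 7192 + 225 = 7417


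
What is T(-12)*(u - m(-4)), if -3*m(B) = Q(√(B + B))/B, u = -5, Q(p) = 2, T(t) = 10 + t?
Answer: 31/3 ≈ 10.333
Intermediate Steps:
m(B) = -2/(3*B)
T(-12)*(u - m(-4)) = (10 - 12)*(-5 - (-2)/(3*(-4))) = -2*(-5 - (-2)*(-1)/(3*4)) = -2*(-5 - 1*⅙) = -2*(-5 - ⅙) = -2*(-31/6) = 31/3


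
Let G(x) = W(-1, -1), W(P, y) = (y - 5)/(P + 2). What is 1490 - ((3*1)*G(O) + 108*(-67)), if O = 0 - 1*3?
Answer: 8744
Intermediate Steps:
O = -3 (O = 0 - 3 = -3)
W(P, y) = (-5 + y)/(2 + P)
G(x) = -6 (G(x) = (-5 - 1)/(2 - 1) = -6/1 = 1*(-6) = -6)
1490 - ((3*1)*G(O) + 108*(-67)) = 1490 - ((3*1)*(-6) + 108*(-67)) = 1490 - (3*(-6) - 7236) = 1490 - (-18 - 7236) = 1490 - 1*(-7254) = 1490 + 7254 = 8744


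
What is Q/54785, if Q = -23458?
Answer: -23458/54785 ≈ -0.42818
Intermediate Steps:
Q/54785 = -23458/54785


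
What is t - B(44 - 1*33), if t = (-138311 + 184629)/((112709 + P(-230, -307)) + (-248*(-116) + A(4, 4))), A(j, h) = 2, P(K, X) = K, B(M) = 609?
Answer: -85974323/141249 ≈ -608.67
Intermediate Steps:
t = 46318/141249 (t = (-138311 + 184629)/((112709 - 230) + (-248*(-116) + 2)) = 46318/(112479 + (28768 + 2)) = 46318/(112479 + 28770) = 46318/141249 ≈ 0.32792)
t - B(44 - 1*33) = 46318/141249 - 1*609 = 46318/141249 - 609 = -85974323/141249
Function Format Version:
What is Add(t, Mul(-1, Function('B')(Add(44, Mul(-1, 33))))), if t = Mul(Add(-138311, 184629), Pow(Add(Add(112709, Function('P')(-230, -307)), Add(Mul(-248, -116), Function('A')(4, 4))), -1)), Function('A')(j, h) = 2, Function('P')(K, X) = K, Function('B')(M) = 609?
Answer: Rational(-85974323, 141249) ≈ -608.67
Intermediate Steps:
t = Rational(46318, 141249) (t = Mul(Add(-138311, 184629), Pow(Add(Add(112709, -230), Add(Mul(-248, -116), 2)), -1)) = Mul(46318, Pow(Add(112479, Add(28768, 2)), -1)) = Mul(46318, Pow(Add(112479, 28770), -1)) = Mul(46318, Pow(141249, -1)) = Mul(46318, Rational(1, 141249)) = Rational(46318, 141249) ≈ 0.32792)
Add(t, Mul(-1, Function('B')(Add(44, Mul(-1, 33))))) = Add(Rational(46318, 141249), Mul(-1, 609)) = Add(Rational(46318, 141249), -609) = Rational(-85974323, 141249)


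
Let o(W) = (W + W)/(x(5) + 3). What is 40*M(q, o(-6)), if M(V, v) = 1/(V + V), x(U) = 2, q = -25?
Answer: -⅘ ≈ -0.80000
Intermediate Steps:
o(W) = 2*W/5 (o(W) = (W + W)/(2 + 3) = (2*W)/5 = (2*W)*(⅕) = 2*W/5)
M(V, v) = 1/(2*V)
40*M(q, o(-6)) = 40*((½)/(-25)) = 40*((½)*(-1/25)) = 40*(-1/50) = -⅘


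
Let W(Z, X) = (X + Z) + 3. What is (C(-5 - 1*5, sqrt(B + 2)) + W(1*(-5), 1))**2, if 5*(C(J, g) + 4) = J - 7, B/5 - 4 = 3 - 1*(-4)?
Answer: 1764/25 ≈ 70.560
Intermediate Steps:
W(Z, X) = 3 + X + Z
B = 55 (B = 20 + 5*(3 - 1*(-4)) = 20 + 5*(3 + 4) = 20 + 5*7 = 20 + 35 = 55)
C(J, g) = -27/5 + J/5 (C(J, g) = -4 + (J - 7)/5 = -4 + (-7 + J)/5 = -4 + (-7/5 + J/5) = -27/5 + J/5)
(C(-5 - 1*5, sqrt(B + 2)) + W(1*(-5), 1))**2 = ((-27/5 + (-5 - 1*5)/5) + (3 + 1 + 1*(-5)))**2 = ((-27/5 + (-5 - 5)/5) + (3 + 1 - 5))**2 = ((-27/5 + (1/5)*(-10)) - 1)**2 = ((-27/5 - 2) - 1)**2 = (-37/5 - 1)**2 = (-42/5)**2 = 1764/25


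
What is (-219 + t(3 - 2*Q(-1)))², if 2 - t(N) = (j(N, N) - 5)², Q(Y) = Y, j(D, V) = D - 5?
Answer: 58564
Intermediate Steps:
j(D, V) = -5 + D
t(N) = 2 - (-10 + N)² (t(N) = 2 - ((-5 + N) - 5)² = 2 - (-10 + N)²)
(-219 + t(3 - 2*Q(-1)))² = (-219 + (2 - (-10 + (3 - 2*(-1)))²))² = (-219 + (2 - (-10 + (3 + 2))²))² = (-219 + (2 - (-10 + 5)²))² = (-219 + (2 - 1*(-5)²))² = (-219 + (2 - 1*25))² = (-219 + (2 - 25))² = (-219 - 23)² = (-242)² = 58564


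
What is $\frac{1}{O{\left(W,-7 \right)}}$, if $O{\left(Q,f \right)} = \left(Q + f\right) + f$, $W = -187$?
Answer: $- \frac{1}{201} \approx -0.0049751$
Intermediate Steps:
$O{\left(Q,f \right)} = Q + 2 f$
$\frac{1}{O{\left(W,-7 \right)}} = \frac{1}{-187 + 2 \left(-7\right)} = \frac{1}{-187 - 14} = \frac{1}{-201} = - \frac{1}{201}$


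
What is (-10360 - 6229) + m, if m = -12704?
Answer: -29293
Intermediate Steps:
(-10360 - 6229) + m = (-10360 - 6229) - 12704 = -16589 - 12704 = -29293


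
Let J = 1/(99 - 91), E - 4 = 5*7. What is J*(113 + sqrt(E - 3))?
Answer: 119/8 ≈ 14.875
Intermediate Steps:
E = 39 (E = 4 + 5*7 = 4 + 35 = 39)
J = 1/8 ≈ 0.12500
J*(113 + sqrt(E - 3)) = (113 + sqrt(39 - 3))/8 = (113 + sqrt(36))/8 = (113 + 6)/8 = (1/8)*119 = 119/8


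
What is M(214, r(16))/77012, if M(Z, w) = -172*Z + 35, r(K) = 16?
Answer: -36773/77012 ≈ -0.47750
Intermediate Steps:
M(Z, w) = 35 - 172*Z
M(214, r(16))/77012 = (35 - 172*214)/77012 = (35 - 36808)*(1/77012) = -36773*1/77012 = -36773/77012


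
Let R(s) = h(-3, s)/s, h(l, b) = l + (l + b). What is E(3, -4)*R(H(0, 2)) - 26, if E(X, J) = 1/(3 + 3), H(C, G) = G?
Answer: -79/3 ≈ -26.333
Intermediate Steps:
h(l, b) = b + 2*l (h(l, b) = l + (b + l) = b + 2*l)
R(s) = (-6 + s)/s (R(s) = (s + 2*(-3))/s = (s - 6)/s = (-6 + s)/s)
E(X, J) = ⅙ (E(X, J) = 1/6 = ⅙)
E(3, -4)*R(H(0, 2)) - 26 = ((-6 + 2)/2)/6 - 26 = ((½)*(-4))/6 - 26 = (⅙)*(-2) - 26 = -⅓ - 26 = -79/3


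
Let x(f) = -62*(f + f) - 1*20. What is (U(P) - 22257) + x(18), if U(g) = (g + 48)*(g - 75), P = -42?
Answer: -25211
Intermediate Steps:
U(g) = (-75 + g)*(48 + g) (U(g) = (48 + g)*(-75 + g) = (-75 + g)*(48 + g))
x(f) = -20 - 124*f (x(f) = -124*f - 20 = -20 - 124*f)
(U(P) - 22257) + x(18) = ((-3600 + (-42)**2 - 27*(-42)) - 22257) + (-20 - 124*18) = ((-3600 + 1764 + 1134) - 22257) + (-20 - 2232) = (-702 - 22257) - 2252 = -22959 - 2252 = -25211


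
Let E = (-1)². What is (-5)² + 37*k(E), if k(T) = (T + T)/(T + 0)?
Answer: 99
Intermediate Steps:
E = 1
k(T) = 2 (k(T) = (2*T)/T = 2)
(-5)² + 37*k(E) = (-5)² + 37*2 = 25 + 74 = 99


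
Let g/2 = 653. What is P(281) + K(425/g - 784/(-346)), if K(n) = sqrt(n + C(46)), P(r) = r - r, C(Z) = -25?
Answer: I*sqrt(1143917993674)/225938 ≈ 4.7338*I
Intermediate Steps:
g = 1306 (g = 2*653 = 1306)
P(r) = 0
K(n) = sqrt(-25 + n) (K(n) = sqrt(n - 25) = sqrt(-25 + n))
P(281) + K(425/g - 784/(-346)) = 0 + sqrt(-25 + (425/1306 - 784/(-346))) = 0 + sqrt(-25 + (425*(1/1306) - 784*(-1/346))) = 0 + sqrt(-25 + (425/1306 + 392/173)) = 0 + sqrt(-25 + 585477/225938) = 0 + sqrt(-5062973/225938) = 0 + I*sqrt(1143917993674)/225938 = I*sqrt(1143917993674)/225938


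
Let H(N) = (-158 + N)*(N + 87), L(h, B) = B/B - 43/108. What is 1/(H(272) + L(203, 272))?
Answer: 108/4420073 ≈ 2.4434e-5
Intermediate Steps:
L(h, B) = 65/108 (L(h, B) = 1 - 43*1/108 = 1 - 43/108 = 65/108)
H(N) = (-158 + N)*(87 + N)
1/(H(272) + L(203, 272)) = 1/((-13746 + 272² - 71*272) + 65/108) = 1/((-13746 + 73984 - 19312) + 65/108) = 1/(40926 + 65/108) = 1/(4420073/108) = 108/4420073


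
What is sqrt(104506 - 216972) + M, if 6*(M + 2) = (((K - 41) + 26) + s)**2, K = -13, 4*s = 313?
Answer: 13403/32 + I*sqrt(112466) ≈ 418.84 + 335.36*I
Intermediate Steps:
s = 313/4 (s = (1/4)*313 = 313/4 ≈ 78.250)
M = 13403/32 (M = -2 + (((-13 - 41) + 26) + 313/4)**2/6 = -2 + ((-54 + 26) + 313/4)**2/6 = -2 + (-28 + 313/4)**2/6 = -2 + (201/4)**2/6 = -2 + (1/6)*(40401/16) = -2 + 13467/32 = 13403/32 ≈ 418.84)
sqrt(104506 - 216972) + M = sqrt(104506 - 216972) + 13403/32 = sqrt(-112466) + 13403/32 = I*sqrt(112466) + 13403/32 = 13403/32 + I*sqrt(112466)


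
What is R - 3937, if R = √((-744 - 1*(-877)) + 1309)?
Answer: -3937 + √1442 ≈ -3899.0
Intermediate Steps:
R = √1442 (R = √((-744 + 877) + 1309) = √(133 + 1309) = √1442 ≈ 37.974)
R - 3937 = √1442 - 3937 = -3937 + √1442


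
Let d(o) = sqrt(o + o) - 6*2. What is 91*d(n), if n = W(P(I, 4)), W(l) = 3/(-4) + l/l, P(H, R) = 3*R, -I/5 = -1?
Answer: -1092 + 91*sqrt(2)/2 ≈ -1027.7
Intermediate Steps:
I = 5 (I = -5*(-1) = 5)
W(l) = 1/4 (W(l) = 3*(-1/4) + 1 = -3/4 + 1 = 1/4)
n = 1/4 ≈ 0.25000
d(o) = -12 + sqrt(2)*sqrt(o) (d(o) = sqrt(2*o) - 1*12 = sqrt(2)*sqrt(o) - 12 = -12 + sqrt(2)*sqrt(o))
91*d(n) = 91*(-12 + sqrt(2)*sqrt(1/4)) = 91*(-12 + sqrt(2)*(1/2)) = 91*(-12 + sqrt(2)/2) = -1092 + 91*sqrt(2)/2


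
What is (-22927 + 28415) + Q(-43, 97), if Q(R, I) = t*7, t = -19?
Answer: 5355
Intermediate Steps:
Q(R, I) = -133 (Q(R, I) = -19*7 = -133)
(-22927 + 28415) + Q(-43, 97) = (-22927 + 28415) - 133 = 5488 - 133 = 5355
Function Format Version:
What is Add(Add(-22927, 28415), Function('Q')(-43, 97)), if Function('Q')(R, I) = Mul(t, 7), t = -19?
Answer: 5355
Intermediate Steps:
Function('Q')(R, I) = -133 (Function('Q')(R, I) = Mul(-19, 7) = -133)
Add(Add(-22927, 28415), Function('Q')(-43, 97)) = Add(Add(-22927, 28415), -133) = Add(5488, -133) = 5355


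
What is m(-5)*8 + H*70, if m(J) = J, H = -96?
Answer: -6760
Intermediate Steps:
m(-5)*8 + H*70 = -5*8 - 96*70 = -40 - 6720 = -6760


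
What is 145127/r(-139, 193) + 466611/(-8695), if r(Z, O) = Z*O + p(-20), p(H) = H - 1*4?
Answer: -13790851226/233469445 ≈ -59.069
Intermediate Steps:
p(H) = -4 + H (p(H) = H - 4 = -4 + H)
r(Z, O) = -24 + O*Z (r(Z, O) = Z*O + (-4 - 20) = O*Z - 24 = -24 + O*Z)
145127/r(-139, 193) + 466611/(-8695) = 145127/(-24 + 193*(-139)) + 466611/(-8695) = 145127/(-24 - 26827) + 466611*(-1/8695) = 145127/(-26851) - 466611/8695 = 145127*(-1/26851) - 466611/8695 = -145127/26851 - 466611/8695 = -13790851226/233469445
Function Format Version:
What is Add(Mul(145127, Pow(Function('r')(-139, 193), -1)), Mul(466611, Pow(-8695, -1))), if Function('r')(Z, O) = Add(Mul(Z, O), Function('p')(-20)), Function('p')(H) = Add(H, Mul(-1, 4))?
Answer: Rational(-13790851226, 233469445) ≈ -59.069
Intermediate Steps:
Function('p')(H) = Add(-4, H) (Function('p')(H) = Add(H, -4) = Add(-4, H))
Function('r')(Z, O) = Add(-24, Mul(O, Z)) (Function('r')(Z, O) = Add(Mul(Z, O), Add(-4, -20)) = Add(Mul(O, Z), -24) = Add(-24, Mul(O, Z)))
Add(Mul(145127, Pow(Function('r')(-139, 193), -1)), Mul(466611, Pow(-8695, -1))) = Add(Mul(145127, Pow(Add(-24, Mul(193, -139)), -1)), Mul(466611, Pow(-8695, -1))) = Add(Mul(145127, Pow(Add(-24, -26827), -1)), Mul(466611, Rational(-1, 8695))) = Add(Mul(145127, Pow(-26851, -1)), Rational(-466611, 8695)) = Add(Mul(145127, Rational(-1, 26851)), Rational(-466611, 8695)) = Add(Rational(-145127, 26851), Rational(-466611, 8695)) = Rational(-13790851226, 233469445)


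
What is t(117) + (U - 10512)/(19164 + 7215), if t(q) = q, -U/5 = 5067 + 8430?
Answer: 1002782/8793 ≈ 114.04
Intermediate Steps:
U = -67485 (U = -5*(5067 + 8430) = -5*13497 = -67485)
t(117) + (U - 10512)/(19164 + 7215) = 117 + (-67485 - 10512)/(19164 + 7215) = 117 - 77997/26379 = 117 - 77997*1/26379 = 117 - 25999/8793 = 1002782/8793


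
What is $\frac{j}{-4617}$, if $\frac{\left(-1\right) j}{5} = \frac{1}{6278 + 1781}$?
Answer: $\frac{5}{37208403} \approx 1.3438 \cdot 10^{-7}$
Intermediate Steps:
$j = - \frac{5}{8059}$ ($j = - \frac{5}{6278 + 1781} = - \frac{5}{8059} \approx -0.00062042$)
$\frac{j}{-4617} = - \frac{5}{8059 \left(-4617\right)} = \left(- \frac{5}{8059}\right) \left(- \frac{1}{4617}\right) = \frac{5}{37208403}$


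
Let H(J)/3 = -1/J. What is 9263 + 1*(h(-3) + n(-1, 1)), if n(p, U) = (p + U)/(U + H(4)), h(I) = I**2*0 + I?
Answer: 9260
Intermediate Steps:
h(I) = I (h(I) = 0 + I = I)
H(J) = -3/J (H(J) = 3*(-1/J) = -3/J)
n(p, U) = (U + p)/(-3/4 + U) (n(p, U) = (p + U)/(U - 3/4) = (U + p)/(U - 3*1/4) = (U + p)/(U - 3/4) = (U + p)/(-3/4 + U))
9263 + 1*(h(-3) + n(-1, 1)) = 9263 + 1*(-3 + 4*(1 - 1)/(-3 + 4*1)) = 9263 + 1*(-3 + 4*0/(-3 + 4)) = 9263 + 1*(-3 + 4*0/1) = 9263 + 1*(-3 + 4*1*0) = 9263 + 1*(-3 + 0) = 9263 + 1*(-3) = 9263 - 3 = 9260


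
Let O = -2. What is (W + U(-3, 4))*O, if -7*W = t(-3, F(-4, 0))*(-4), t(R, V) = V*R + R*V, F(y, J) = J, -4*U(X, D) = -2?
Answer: -1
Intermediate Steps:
U(X, D) = ½ (U(X, D) = -¼*(-2) = ½)
t(R, V) = 2*R*V (t(R, V) = R*V + R*V = 2*R*V)
W = 0 (W = -2*(-3)*0*(-4)/7 = -0*(-4) = -⅐*0 = 0)
(W + U(-3, 4))*O = (0 + ½)*(-2) = (½)*(-2) = -1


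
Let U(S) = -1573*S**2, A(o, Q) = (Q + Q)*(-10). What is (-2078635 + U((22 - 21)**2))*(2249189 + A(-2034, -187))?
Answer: -4686560929232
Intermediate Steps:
A(o, Q) = -20*Q (A(o, Q) = (2*Q)*(-10) = -20*Q)
(-2078635 + U((22 - 21)**2))*(2249189 + A(-2034, -187)) = (-2078635 - 1573*(22 - 21)**4)*(2249189 - 20*(-187)) = (-2078635 - 1573*(1**2)**2)*(2249189 + 3740) = (-2078635 - 1573*1**2)*2252929 = (-2078635 - 1573*1)*2252929 = (-2078635 - 1573)*2252929 = -2080208*2252929 = -4686560929232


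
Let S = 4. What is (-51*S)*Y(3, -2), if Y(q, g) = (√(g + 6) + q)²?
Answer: -5100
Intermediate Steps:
Y(q, g) = (q + √(6 + g))² (Y(q, g) = (√(6 + g) + q)² = (q + √(6 + g))²)
(-51*S)*Y(3, -2) = (-51*4)*(3 + √(6 - 2))² = -204*(3 + √4)² = -204*(3 + 2)² = -204*5² = -204*25 = -5100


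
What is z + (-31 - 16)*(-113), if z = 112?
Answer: 5423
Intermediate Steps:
z + (-31 - 16)*(-113) = 112 + (-31 - 16)*(-113) = 112 - 47*(-113) = 112 + 5311 = 5423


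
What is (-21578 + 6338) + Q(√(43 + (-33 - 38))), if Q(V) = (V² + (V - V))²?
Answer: -14456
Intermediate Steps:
Q(V) = V⁴ (Q(V) = (V² + 0)² = (V²)² = V⁴)
(-21578 + 6338) + Q(√(43 + (-33 - 38))) = (-21578 + 6338) + (√(43 + (-33 - 38)))⁴ = -15240 + (√(43 - 71))⁴ = -15240 + (√(-28))⁴ = -15240 + (2*I*√7)⁴ = -15240 + 784 = -14456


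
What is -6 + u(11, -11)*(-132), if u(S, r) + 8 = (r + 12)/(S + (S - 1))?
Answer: 7306/7 ≈ 1043.7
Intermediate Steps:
u(S, r) = -8 + (12 + r)/(-1 + 2*S) (u(S, r) = -8 + (r + 12)/(S + (S - 1)) = -8 + (12 + r)/(S + (-1 + S)) = -8 + (12 + r)/(-1 + 2*S))
-6 + u(11, -11)*(-132) = -6 + ((20 - 11 - 16*11)/(-1 + 2*11))*(-132) = -6 + ((20 - 11 - 176)/(-1 + 22))*(-132) = -6 + (-167/21)*(-132) = -6 + ((1/21)*(-167))*(-132) = -6 - 167/21*(-132) = -6 + 7348/7 = 7306/7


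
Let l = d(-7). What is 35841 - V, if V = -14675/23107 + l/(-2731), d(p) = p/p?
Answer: 2261794183029/63105217 ≈ 35842.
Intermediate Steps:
d(p) = 1
l = 1
V = -40100532/63105217 (V = -14675/23107 + 1/(-2731) = -14675*1/23107 + 1*(-1/2731) = -14675/23107 - 1/2731 = -40100532/63105217 ≈ -0.63546)
35841 - V = 35841 - 1*(-40100532/63105217) = 35841 + 40100532/63105217 = 2261794183029/63105217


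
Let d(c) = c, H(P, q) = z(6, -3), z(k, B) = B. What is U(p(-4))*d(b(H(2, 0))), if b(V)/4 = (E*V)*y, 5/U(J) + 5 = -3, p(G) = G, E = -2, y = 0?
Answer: 0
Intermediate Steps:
U(J) = -5/8 (U(J) = 5/(-5 - 3) = 5/(-8) = 5*(-⅛) = -5/8)
H(P, q) = -3
b(V) = 0 (b(V) = 4*(-2*V*0) = 4*0 = 0)
U(p(-4))*d(b(H(2, 0))) = -5/8*0 = 0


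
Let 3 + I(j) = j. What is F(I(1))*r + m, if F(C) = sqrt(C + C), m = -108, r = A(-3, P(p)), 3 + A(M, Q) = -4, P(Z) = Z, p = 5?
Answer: -108 - 14*I ≈ -108.0 - 14.0*I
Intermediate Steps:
I(j) = -3 + j
A(M, Q) = -7 (A(M, Q) = -3 - 4 = -7)
r = -7
F(C) = sqrt(2)*sqrt(C) (F(C) = sqrt(2*C) = sqrt(2)*sqrt(C))
F(I(1))*r + m = (sqrt(2)*sqrt(-3 + 1))*(-7) - 108 = (sqrt(2)*sqrt(-2))*(-7) - 108 = (sqrt(2)*(I*sqrt(2)))*(-7) - 108 = (2*I)*(-7) - 108 = -14*I - 108 = -108 - 14*I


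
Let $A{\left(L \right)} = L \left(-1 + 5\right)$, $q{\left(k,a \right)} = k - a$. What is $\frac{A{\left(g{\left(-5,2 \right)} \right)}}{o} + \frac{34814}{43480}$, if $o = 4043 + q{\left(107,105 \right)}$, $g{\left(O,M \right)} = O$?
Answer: $\frac{13995303}{17587660} \approx 0.79575$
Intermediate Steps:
$A{\left(L \right)} = 4 L$ ($A{\left(L \right)} = L 4 = 4 L$)
$o = 4045$ ($o = 4043 + \left(107 - 105\right) = 4043 + 2 = 4045$)
$\frac{A{\left(g{\left(-5,2 \right)} \right)}}{o} + \frac{34814}{43480} = \frac{4 \left(-5\right)}{4045} + \frac{34814}{43480} = \left(-20\right) \frac{1}{4045} + 34814 \cdot \frac{1}{43480} = - \frac{4}{809} + \frac{17407}{21740} = \frac{13995303}{17587660}$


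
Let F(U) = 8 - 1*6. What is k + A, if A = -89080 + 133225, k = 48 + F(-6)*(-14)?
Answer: 44165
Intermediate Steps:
F(U) = 2 (F(U) = 8 - 6 = 2)
k = 20 (k = 48 + 2*(-14) = 48 - 28 = 20)
A = 44145
k + A = 20 + 44145 = 44165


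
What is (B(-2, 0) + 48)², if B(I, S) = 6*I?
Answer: 1296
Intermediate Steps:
(B(-2, 0) + 48)² = (6*(-2) + 48)² = (-12 + 48)² = 36² = 1296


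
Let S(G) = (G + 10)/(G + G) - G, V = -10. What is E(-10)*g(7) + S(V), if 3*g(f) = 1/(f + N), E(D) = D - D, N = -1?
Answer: 10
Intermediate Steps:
E(D) = 0
g(f) = 1/(3*(-1 + f)) (g(f) = 1/(3*(f - 1)) = 1/(3*(-1 + f)))
S(G) = -G + (10 + G)/(2*G) (S(G) = (10 + G)/((2*G)) - G = (10 + G)*(1/(2*G)) - G = (10 + G)/(2*G) - G = -G + (10 + G)/(2*G))
E(-10)*g(7) + S(V) = 0*(1/(3*(-1 + 7))) + (½ - 1*(-10) + 5/(-10)) = 0*((⅓)/6) + (½ + 10 + 5*(-⅒)) = 0*((⅓)*(⅙)) + (½ + 10 - ½) = 0*(1/18) + 10 = 0 + 10 = 10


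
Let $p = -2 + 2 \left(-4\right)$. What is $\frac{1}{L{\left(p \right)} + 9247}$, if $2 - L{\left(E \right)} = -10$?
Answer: $\frac{1}{9259} \approx 0.000108$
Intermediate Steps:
$p = -10$ ($p = -2 - 8 = -10$)
$L{\left(E \right)} = 12$ ($L{\left(E \right)} = 2 - -10 = 2 + 10 = 12$)
$\frac{1}{L{\left(p \right)} + 9247} = \frac{1}{12 + 9247} = \frac{1}{9259}$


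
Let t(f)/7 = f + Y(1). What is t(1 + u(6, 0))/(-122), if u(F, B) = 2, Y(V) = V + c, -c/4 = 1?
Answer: 0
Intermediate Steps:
c = -4 (c = -4*1 = -4)
Y(V) = -4 + V (Y(V) = V - 4 = -4 + V)
t(f) = -21 + 7*f (t(f) = 7*(f + (-4 + 1)) = 7*(f - 3) = 7*(-3 + f) = -21 + 7*f)
t(1 + u(6, 0))/(-122) = (-21 + 7*(1 + 2))/(-122) = (-21 + 7*3)*(-1/122) = (-21 + 21)*(-1/122) = 0*(-1/122) = 0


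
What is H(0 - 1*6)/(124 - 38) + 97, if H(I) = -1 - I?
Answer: 8347/86 ≈ 97.058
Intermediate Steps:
H(0 - 1*6)/(124 - 38) + 97 = (-1 - (0 - 1*6))/(124 - 38) + 97 = (-1 - (0 - 6))/86 + 97 = (-1 - 1*(-6))/86 + 97 = (-1 + 6)/86 + 97 = (1/86)*5 + 97 = 5/86 + 97 = 8347/86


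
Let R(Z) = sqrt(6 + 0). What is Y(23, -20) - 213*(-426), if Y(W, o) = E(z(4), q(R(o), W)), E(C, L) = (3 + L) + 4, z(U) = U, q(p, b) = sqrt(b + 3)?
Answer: 90745 + sqrt(26) ≈ 90750.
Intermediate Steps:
R(Z) = sqrt(6)
q(p, b) = sqrt(3 + b)
E(C, L) = 7 + L
Y(W, o) = 7 + sqrt(3 + W)
Y(23, -20) - 213*(-426) = (7 + sqrt(3 + 23)) - 213*(-426) = (7 + sqrt(26)) + 90738 = 90745 + sqrt(26)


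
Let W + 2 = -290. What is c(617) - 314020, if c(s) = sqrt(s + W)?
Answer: -314020 + 5*sqrt(13) ≈ -3.1400e+5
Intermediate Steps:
W = -292 (W = -2 - 290 = -292)
c(s) = sqrt(-292 + s) (c(s) = sqrt(s - 292) = sqrt(-292 + s))
c(617) - 314020 = sqrt(-292 + 617) - 314020 = sqrt(325) - 314020 = 5*sqrt(13) - 314020 = -314020 + 5*sqrt(13)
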